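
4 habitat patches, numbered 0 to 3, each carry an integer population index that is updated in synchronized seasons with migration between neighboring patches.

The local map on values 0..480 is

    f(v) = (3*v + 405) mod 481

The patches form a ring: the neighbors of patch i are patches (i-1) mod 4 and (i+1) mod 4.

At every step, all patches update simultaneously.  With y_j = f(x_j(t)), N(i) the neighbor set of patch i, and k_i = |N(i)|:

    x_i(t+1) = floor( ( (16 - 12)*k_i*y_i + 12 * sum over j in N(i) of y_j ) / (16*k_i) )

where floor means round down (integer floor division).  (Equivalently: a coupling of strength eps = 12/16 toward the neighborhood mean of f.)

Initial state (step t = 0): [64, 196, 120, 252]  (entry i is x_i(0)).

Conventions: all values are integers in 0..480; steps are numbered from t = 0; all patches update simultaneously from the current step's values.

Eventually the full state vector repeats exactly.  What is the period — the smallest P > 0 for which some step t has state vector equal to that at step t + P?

Simulating step by step:
t=0: [64, 196, 120, 252]
t=1: [115, 157, 157, 199]
t=2: [230, 347, 261, 259]
t=3: [116, 135, 140, 189]
t=4: [195, 313, 213, 233]
t=5: [203, 136, 217, 76]
t=6: [194, 137, 205, 92]
t=7: [206, 114, 215, 81]
t=8: [177, 122, 184, 97]
t=9: [303, 421, 308, 402]
t=10: [235, 325, 239, 311]
t=11: [334, 220, 337, 209]
t=12: [176, 362, 178, 354]
t=13: [140, 353, 141, 347]
t=14: [95, 264, 95, 259]
t=15: [222, 215, 222, 211]
t=16: [88, 103, 88, 100]
t=17: [218, 199, 218, 197]
t=18: [52, 82, 52, 81]
t=19: [146, 102, 146, 101]
t=20: [261, 329, 261, 328]
t=21: [377, 277, 377, 276]
t=22: [227, 138, 227, 137]
t=23: [283, 177, 283, 176]
t=24: [413, 332, 413, 332]
t=25: [379, 260, 379, 260]
t=26: [192, 130, 192, 130]
t=27: [240, 92, 240, 92]
t=28: [190, 172, 190, 172]
t=29: [333, 119, 333, 119]
t=30: [321, 401, 321, 401]
t=31: [225, 345, 225, 345]
t=32: [388, 208, 388, 208]
t=33: [81, 111, 81, 111]
t=34: [234, 189, 234, 189]
t=35: [43, 111, 43, 111]
t=36: [206, 104, 206, 104]
t=37: [192, 104, 192, 104]
t=38: [181, 73, 181, 73]
t=39: [224, 386, 224, 386]
t=40: [118, 116, 118, 116]
t=41: [273, 276, 273, 276]
t=42: [268, 264, 268, 264]
t=43: [238, 244, 238, 244]
t=44: [170, 161, 170, 161]
t=45: [413, 427, 413, 427]
t=46: [232, 211, 232, 211]
t=47: [91, 123, 91, 123]
t=48: [269, 221, 269, 221]
t=49: [142, 214, 142, 214]
t=50: [151, 283, 151, 283]
t=51: [313, 355, 313, 355]
t=52: [115, 293, 115, 293]
t=53: [308, 282, 308, 282]
t=54: [308, 347, 308, 347]
t=55: [94, 276, 94, 276]
t=56: [254, 222, 254, 222]
t=57: [133, 181, 133, 181]
t=58: [431, 359, 431, 359]
t=59: [93, 201, 93, 201]
t=60: [85, 163, 85, 163]
t=61: [354, 237, 354, 237]
t=62: [121, 56, 121, 56]
t=63: [140, 238, 140, 238]
t=64: [203, 297, 203, 297]
t=65: [263, 122, 263, 122]
t=66: [275, 246, 275, 246]
t=67: [202, 246, 202, 246]
t=68: [148, 82, 148, 82]
t=69: [219, 318, 219, 318]
t=70: [322, 174, 322, 174]
t=71: [436, 418, 436, 418]
t=72: [229, 256, 229, 256]
t=73: [190, 150, 190, 150]
t=74: [283, 103, 283, 103]
t=75: [247, 277, 247, 277]
t=76: [251, 206, 251, 206]
t=77: [94, 162, 94, 162]
t=78: [359, 257, 359, 257]
t=79: [170, 82, 170, 82]
t=80: [236, 368, 236, 368]
t=81: [87, 129, 87, 129]
t=82: [279, 216, 279, 216]
t=83: [138, 232, 138, 232]
t=84: [188, 288, 188, 288]
t=85: [232, 82, 232, 82]
t=86: [162, 146, 162, 146]
t=87: [374, 398, 374, 398]
t=88: [138, 102, 138, 102]
t=89: [257, 311, 257, 311]
t=90: [335, 254, 335, 254]
t=91: [265, 387, 265, 387]
t=92: [151, 209, 151, 209]
t=93: [146, 300, 146, 300]
t=94: [347, 357, 347, 357]
t=95: [25, 10, 25, 10]
t=96: [446, 468, 446, 468]
t=97: [349, 316, 349, 316]
t=98: [295, 104, 295, 104]
t=99: [259, 305, 259, 305]
t=100: [323, 254, 323, 254]
t=101: [256, 360, 256, 360]
t=102: [84, 168, 84, 168]
t=103: [365, 239, 365, 239]
t=104: [134, 82, 134, 82]
t=105: [209, 287, 209, 287]
t=106: [245, 128, 245, 128]
t=107: [275, 210, 275, 210]
t=108: [121, 219, 121, 219]
t=109: [146, 240, 146, 240]
t=110: [212, 312, 212, 312]
t=111: [304, 154, 304, 154]
t=112: [378, 362, 378, 362]
t=113: [60, 84, 60, 84]
t=114: [158, 122, 158, 122]
t=115: [317, 371, 317, 371]
t=116: [154, 314, 154, 314]
t=117: [385, 385, 385, 385]
t=118: [117, 117, 117, 117]
t=119: [275, 275, 275, 275]
t=120: [268, 268, 268, 268]
t=121: [247, 247, 247, 247]
t=122: [184, 184, 184, 184]
t=123: [476, 476, 476, 476]
t=124: [390, 390, 390, 390]
t=125: [132, 132, 132, 132]
t=126: [320, 320, 320, 320]
t=127: [403, 403, 403, 403]
t=128: [171, 171, 171, 171]
t=129: [437, 437, 437, 437]
t=130: [273, 273, 273, 273]
t=131: [262, 262, 262, 262]
t=132: [229, 229, 229, 229]
t=133: [130, 130, 130, 130]
t=134: [314, 314, 314, 314]
t=135: [385, 385, 385, 385]

Answer: 18
Key observation: The state at step 117, [385, 385, 385, 385], reappears at step 135 — and no state repeats earlier — so the cycle the system enters has period 18.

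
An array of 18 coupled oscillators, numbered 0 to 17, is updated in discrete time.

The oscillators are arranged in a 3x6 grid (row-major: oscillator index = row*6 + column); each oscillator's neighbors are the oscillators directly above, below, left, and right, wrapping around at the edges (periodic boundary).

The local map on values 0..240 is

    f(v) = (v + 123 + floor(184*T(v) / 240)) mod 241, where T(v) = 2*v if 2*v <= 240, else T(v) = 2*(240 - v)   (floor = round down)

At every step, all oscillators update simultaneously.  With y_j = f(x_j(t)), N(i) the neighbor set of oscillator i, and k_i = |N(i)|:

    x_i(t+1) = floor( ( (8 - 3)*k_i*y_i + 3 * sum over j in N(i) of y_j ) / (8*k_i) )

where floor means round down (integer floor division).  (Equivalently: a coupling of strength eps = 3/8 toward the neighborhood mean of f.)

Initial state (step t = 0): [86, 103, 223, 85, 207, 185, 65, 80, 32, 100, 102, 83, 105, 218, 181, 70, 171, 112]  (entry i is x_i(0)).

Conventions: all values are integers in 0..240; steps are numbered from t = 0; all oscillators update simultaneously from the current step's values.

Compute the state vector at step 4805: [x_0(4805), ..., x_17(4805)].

Simulating step by step:
t=0: [86, 103, 223, 85, 207, 185, 65, 80, 32, 100, 102, 83, 105, 218, 181, 70, 171, 112]
t=1: [107, 130, 137, 104, 138, 140, 68, 101, 174, 131, 136, 104, 134, 132, 145, 87, 145, 154]
t=2: [150, 172, 171, 150, 172, 169, 91, 139, 160, 166, 173, 144, 163, 174, 165, 126, 165, 167]
t=3: [161, 160, 160, 168, 159, 161, 133, 164, 164, 163, 159, 163, 158, 159, 163, 175, 162, 161]
t=4: [165, 163, 163, 160, 164, 164, 173, 164, 162, 162, 164, 164, 166, 164, 162, 158, 162, 163]
t=5: [161, 162, 163, 163, 162, 162, 158, 161, 162, 163, 162, 161, 161, 162, 163, 164, 163, 162]
t=6: [163, 163, 163, 162, 163, 163, 164, 163, 163, 162, 163, 163, 163, 163, 162, 162, 162, 163]
t=7: [162, 163, 163, 163, 163, 163, 162, 162, 163, 163, 163, 162, 162, 163, 163, 163, 163, 163]
t=8: [163, 163, 163, 163, 163, 163, 163, 163, 163, 163, 163, 163, 163, 163, 163, 163, 163, 163]
t=9: [163, 163, 163, 163, 163, 163, 163, 163, 163, 163, 163, 163, 163, 163, 163, 163, 163, 163]

Answer: [163, 163, 163, 163, 163, 163, 163, 163, 163, 163, 163, 163, 163, 163, 163, 163, 163, 163]
Key observation: The state at step 8, [163, 163, 163, 163, 163, 163, 163, 163, 163, 163, 163, 163, 163, 163, 163, 163, 163, 163], reappears at step 9: the system is in a cycle of period 1 from step 8 on.  Therefore the state at step 4805 equals the state at step 8 + ((4805 - 8) mod 1) = 8, which is [163, 163, 163, 163, 163, 163, 163, 163, 163, 163, 163, 163, 163, 163, 163, 163, 163, 163].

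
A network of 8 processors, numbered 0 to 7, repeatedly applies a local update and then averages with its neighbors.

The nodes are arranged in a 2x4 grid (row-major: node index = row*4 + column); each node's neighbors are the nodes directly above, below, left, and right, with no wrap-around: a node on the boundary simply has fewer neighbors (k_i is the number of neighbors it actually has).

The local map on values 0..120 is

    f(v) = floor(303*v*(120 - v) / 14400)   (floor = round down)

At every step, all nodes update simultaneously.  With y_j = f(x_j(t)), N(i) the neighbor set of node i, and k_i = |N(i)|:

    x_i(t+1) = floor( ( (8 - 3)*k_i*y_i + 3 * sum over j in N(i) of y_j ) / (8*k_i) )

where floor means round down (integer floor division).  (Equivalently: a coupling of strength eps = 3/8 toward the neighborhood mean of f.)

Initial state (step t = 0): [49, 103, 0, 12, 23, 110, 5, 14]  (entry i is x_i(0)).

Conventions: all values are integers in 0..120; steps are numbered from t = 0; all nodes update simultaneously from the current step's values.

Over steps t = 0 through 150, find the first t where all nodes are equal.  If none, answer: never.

Simulating step by step:
t=0: [49, 103, 0, 12, 23, 110, 5, 14]  (not all equal)
t=1: [61, 34, 9, 22, 46, 26, 14, 26]  (not all equal)
t=2: [71, 56, 30, 41, 68, 52, 34, 46]  (not all equal)
t=3: [73, 72, 60, 66, 73, 72, 63, 68]  (not all equal)
t=4: [72, 72, 74, 74, 72, 72, 74, 74]  (not all equal)
t=5: [72, 71, 71, 71, 72, 71, 71, 71]  (not all equal)
t=6: [72, 72, 73, 73, 72, 72, 73, 73]  (not all equal)
t=7: [72, 72, 72, 72, 72, 72, 72, 72]  (all equal)

Answer: 7
Key observation: Synchronization is absorbing here: once all nodes are equal they stay equal, and step 7 is the first all-equal step.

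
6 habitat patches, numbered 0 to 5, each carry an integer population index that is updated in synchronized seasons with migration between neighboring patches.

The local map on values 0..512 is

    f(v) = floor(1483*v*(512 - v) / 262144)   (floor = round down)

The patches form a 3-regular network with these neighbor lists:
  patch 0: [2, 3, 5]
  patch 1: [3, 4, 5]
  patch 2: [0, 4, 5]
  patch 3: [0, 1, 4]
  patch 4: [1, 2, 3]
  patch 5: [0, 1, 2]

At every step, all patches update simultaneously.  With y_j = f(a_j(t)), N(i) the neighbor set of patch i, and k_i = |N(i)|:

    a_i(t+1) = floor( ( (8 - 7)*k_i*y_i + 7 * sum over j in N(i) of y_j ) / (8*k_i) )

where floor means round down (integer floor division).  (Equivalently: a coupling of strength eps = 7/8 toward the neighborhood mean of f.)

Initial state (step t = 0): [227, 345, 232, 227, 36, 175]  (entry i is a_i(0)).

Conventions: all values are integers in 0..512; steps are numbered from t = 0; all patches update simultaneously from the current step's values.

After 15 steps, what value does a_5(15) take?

Simulating step by step:
t=0: [227, 345, 232, 227, 36, 175]
t=1: [356, 272, 277, 274, 320, 349]
t=2: [347, 348, 332, 346, 365, 346]
t=3: [327, 317, 319, 317, 324, 327]
t=4: [345, 345, 343, 345, 348, 345]
t=5: [325, 324, 324, 324, 325, 325]
t=6: [343, 343, 343, 343, 343, 343]
t=7: [327, 327, 327, 327, 327, 327]
t=8: [342, 342, 342, 342, 342, 342]
t=9: [328, 328, 328, 328, 328, 328]
t=10: [341, 341, 341, 341, 341, 341]
t=11: [329, 329, 329, 329, 329, 329]
t=12: [340, 340, 340, 340, 340, 340]
t=13: [330, 330, 330, 330, 330, 330]
t=14: [339, 339, 339, 339, 339, 339]
t=15: [331, 331, 331, 331, 331, 331]

Answer: a_5(15) = 331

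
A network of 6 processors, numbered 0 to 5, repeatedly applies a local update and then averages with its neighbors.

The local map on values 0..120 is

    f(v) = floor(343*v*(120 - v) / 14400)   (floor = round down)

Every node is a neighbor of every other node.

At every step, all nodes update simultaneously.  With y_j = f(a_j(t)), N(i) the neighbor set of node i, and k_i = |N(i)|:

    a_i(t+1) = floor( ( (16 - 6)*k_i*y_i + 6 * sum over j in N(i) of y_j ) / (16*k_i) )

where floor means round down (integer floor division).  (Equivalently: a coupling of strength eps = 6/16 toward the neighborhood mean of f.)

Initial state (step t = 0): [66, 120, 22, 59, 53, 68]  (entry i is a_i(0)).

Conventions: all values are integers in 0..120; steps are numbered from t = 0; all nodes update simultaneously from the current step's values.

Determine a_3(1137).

Answer: a_3(1137) = 78
Key observation: The state at step 5, [78, 78, 78, 78, 78, 78], reappears at step 6: the system is in a cycle of period 1 from step 5 on.  Therefore the state at step 1137 equals the state at step 5 + ((1137 - 5) mod 1) = 5, which is [78, 78, 78, 78, 78, 78].

Derivation:
t=0: [66, 120, 22, 59, 53, 68]
t=1: [75, 29, 57, 75, 75, 75]
t=2: [79, 69, 81, 79, 79, 79]
t=3: [77, 80, 76, 77, 77, 77]
t=4: [77, 76, 78, 77, 77, 77]
t=5: [78, 78, 78, 78, 78, 78]
t=6: [78, 78, 78, 78, 78, 78]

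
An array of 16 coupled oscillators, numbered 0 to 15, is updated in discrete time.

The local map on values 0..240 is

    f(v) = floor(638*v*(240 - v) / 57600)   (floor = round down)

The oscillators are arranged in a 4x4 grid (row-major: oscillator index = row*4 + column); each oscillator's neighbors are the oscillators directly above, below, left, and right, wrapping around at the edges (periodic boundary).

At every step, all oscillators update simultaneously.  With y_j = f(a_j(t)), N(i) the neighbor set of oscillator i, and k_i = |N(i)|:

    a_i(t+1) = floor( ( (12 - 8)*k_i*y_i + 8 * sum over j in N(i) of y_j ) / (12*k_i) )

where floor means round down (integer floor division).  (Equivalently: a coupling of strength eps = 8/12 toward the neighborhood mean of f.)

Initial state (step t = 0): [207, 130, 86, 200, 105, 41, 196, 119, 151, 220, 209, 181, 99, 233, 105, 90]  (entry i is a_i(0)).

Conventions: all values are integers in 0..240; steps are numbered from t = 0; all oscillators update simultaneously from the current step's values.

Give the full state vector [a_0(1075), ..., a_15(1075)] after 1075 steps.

Answer: [149, 149, 149, 149, 149, 149, 149, 149, 149, 149, 149, 149, 149, 149, 149, 149]
Key observation: The state at step 8, [150, 150, 150, 150, 150, 150, 150, 150, 150, 150, 150, 150, 150, 150, 150, 150], reappears at step 10: the system is in a cycle of period 2 from step 8 on.  Therefore the state at step 1075 equals the state at step 8 + ((1075 - 8) mod 2) = 9, which is [149, 149, 149, 149, 149, 149, 149, 149, 149, 149, 149, 149, 149, 149, 149, 149].

Derivation:
t=0: [207, 130, 86, 200, 105, 41, 196, 119, 151, 220, 209, 181, 99, 233, 105, 90]
t=1: [117, 107, 131, 117, 131, 106, 109, 129, 128, 70, 93, 127, 116, 92, 116, 135]
t=2: [158, 156, 158, 158, 158, 153, 156, 158, 153, 146, 151, 156, 157, 151, 155, 158]
t=3: [143, 145, 144, 143, 144, 146, 145, 143, 146, 149, 147, 145, 144, 147, 145, 143]
t=4: [152, 152, 152, 153, 152, 151, 152, 152, 152, 151, 151, 152, 152, 151, 152, 152]
t=5: [147, 148, 147, 147, 148, 148, 148, 147, 148, 148, 148, 148, 148, 148, 148, 147]
t=6: [150, 150, 150, 151, 150, 150, 150, 150, 150, 150, 150, 150, 150, 150, 150, 150]
t=7: [148, 149, 148, 148, 149, 149, 149, 148, 149, 149, 149, 149, 149, 149, 149, 148]
t=8: [150, 150, 150, 150, 150, 150, 150, 150, 150, 150, 150, 150, 150, 150, 150, 150]
t=9: [149, 149, 149, 149, 149, 149, 149, 149, 149, 149, 149, 149, 149, 149, 149, 149]
t=10: [150, 150, 150, 150, 150, 150, 150, 150, 150, 150, 150, 150, 150, 150, 150, 150]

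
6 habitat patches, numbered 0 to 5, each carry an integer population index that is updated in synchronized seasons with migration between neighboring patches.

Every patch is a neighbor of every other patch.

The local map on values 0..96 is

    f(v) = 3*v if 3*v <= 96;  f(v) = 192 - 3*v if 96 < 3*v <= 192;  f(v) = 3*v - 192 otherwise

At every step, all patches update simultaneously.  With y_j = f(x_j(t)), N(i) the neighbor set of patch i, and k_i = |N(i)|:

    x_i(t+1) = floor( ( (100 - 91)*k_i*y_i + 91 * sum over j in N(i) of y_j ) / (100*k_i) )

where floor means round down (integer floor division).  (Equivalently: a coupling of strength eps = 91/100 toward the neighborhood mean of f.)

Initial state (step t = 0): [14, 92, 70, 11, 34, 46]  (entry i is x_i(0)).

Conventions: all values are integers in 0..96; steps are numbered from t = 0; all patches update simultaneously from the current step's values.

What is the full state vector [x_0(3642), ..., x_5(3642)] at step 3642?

Answer: [76, 75, 76, 76, 75, 76]
Key observation: The state at step 4, [88, 89, 88, 88, 89, 88], reappears at step 9: the system is in a cycle of period 5 from step 4 on.  Therefore the state at step 3642 equals the state at step 4 + ((3642 - 4) mod 5) = 7, which is [76, 75, 76, 76, 75, 76].

Derivation:
t=0: [14, 92, 70, 11, 34, 46]
t=1: [54, 50, 56, 55, 50, 53]
t=2: [33, 32, 33, 33, 32, 33]
t=3: [94, 93, 94, 94, 93, 94]
t=4: [88, 89, 88, 88, 89, 88]
t=5: [73, 72, 73, 73, 72, 73]
t=6: [25, 26, 25, 25, 26, 25]
t=7: [76, 75, 76, 76, 75, 76]
t=8: [34, 35, 34, 34, 35, 34]
t=9: [88, 89, 88, 88, 89, 88]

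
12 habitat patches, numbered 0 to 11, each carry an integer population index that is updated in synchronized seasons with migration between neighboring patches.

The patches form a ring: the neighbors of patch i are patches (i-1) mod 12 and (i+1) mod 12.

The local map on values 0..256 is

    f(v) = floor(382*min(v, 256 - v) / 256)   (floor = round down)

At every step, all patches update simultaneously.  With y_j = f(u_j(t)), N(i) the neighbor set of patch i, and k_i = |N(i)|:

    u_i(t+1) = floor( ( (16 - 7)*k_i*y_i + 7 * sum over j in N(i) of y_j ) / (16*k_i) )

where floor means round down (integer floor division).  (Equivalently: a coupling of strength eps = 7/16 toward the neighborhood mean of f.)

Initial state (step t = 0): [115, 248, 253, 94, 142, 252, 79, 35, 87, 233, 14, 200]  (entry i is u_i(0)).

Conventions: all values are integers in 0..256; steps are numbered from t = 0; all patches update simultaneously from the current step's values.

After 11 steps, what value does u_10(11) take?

Answer: u_10(11) = 125

Derivation:
t=0: [115, 248, 253, 94, 142, 252, 79, 35, 87, 233, 14, 200]
t=1: [116, 44, 35, 116, 127, 65, 78, 83, 91, 51, 36, 88]
t=2: [140, 85, 81, 150, 165, 120, 113, 124, 119, 83, 75, 123]
t=3: [164, 134, 129, 144, 149, 166, 174, 179, 166, 132, 129, 165]
t=4: [146, 173, 182, 170, 155, 136, 122, 120, 140, 174, 176, 147]
t=5: [154, 129, 116, 128, 151, 173, 180, 178, 163, 132, 129, 153]
t=6: [160, 177, 180, 179, 156, 128, 115, 120, 143, 175, 180, 160]
t=7: [137, 121, 114, 121, 150, 177, 177, 174, 159, 128, 121, 136]
t=8: [178, 177, 174, 173, 153, 125, 118, 125, 149, 178, 182, 178]
t=9: [116, 117, 121, 129, 153, 176, 180, 177, 155, 124, 112, 114]
t=10: [172, 175, 180, 179, 153, 125, 115, 123, 150, 173, 171, 170]
t=11: [124, 119, 114, 122, 151, 175, 176, 174, 155, 131, 125, 126]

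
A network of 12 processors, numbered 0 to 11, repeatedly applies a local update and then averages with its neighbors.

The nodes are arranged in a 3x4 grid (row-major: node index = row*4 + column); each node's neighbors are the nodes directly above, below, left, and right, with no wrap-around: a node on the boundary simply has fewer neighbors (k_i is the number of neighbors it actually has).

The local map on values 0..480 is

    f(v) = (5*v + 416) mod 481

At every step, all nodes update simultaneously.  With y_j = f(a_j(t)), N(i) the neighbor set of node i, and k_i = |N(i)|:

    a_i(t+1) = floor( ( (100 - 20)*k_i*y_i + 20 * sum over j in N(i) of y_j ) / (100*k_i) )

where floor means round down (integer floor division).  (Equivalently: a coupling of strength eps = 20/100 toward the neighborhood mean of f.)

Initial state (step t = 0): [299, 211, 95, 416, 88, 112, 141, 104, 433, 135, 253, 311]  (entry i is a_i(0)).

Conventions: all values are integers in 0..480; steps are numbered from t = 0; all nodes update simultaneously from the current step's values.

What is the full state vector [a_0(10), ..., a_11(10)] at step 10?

Simulating step by step:
t=0: [299, 211, 95, 416, 88, 112, 141, 104, 433, 135, 253, 311]
t=1: [414, 81, 346, 159, 343, 45, 183, 383, 191, 131, 212, 106]
t=2: [119, 302, 241, 262, 208, 179, 336, 397, 358, 127, 89, 416]
t=3: [40, 40, 172, 291, 55, 293, 206, 418, 235, 138, 327, 158]
t=4: [142, 167, 288, 383, 216, 375, 51, 125, 153, 162, 127, 218]
t=5: [165, 294, 389, 374, 92, 333, 199, 107, 206, 256, 105, 67]
t=6: [307, 412, 433, 380, 345, 202, 435, 448, 67, 243, 432, 309]
t=7: [50, 101, 184, 356, 224, 404, 201, 241, 256, 210, 164, 71]
t=8: [201, 391, 377, 272, 105, 75, 410, 210, 214, 55, 270, 277]
t=9: [457, 434, 357, 306, 422, 306, 100, 68, 101, 213, 300, 321]
t=10: [267, 184, 264, 72, 147, 56, 400, 256, 367, 92, 416, 152]

Answer: [267, 184, 264, 72, 147, 56, 400, 256, 367, 92, 416, 152]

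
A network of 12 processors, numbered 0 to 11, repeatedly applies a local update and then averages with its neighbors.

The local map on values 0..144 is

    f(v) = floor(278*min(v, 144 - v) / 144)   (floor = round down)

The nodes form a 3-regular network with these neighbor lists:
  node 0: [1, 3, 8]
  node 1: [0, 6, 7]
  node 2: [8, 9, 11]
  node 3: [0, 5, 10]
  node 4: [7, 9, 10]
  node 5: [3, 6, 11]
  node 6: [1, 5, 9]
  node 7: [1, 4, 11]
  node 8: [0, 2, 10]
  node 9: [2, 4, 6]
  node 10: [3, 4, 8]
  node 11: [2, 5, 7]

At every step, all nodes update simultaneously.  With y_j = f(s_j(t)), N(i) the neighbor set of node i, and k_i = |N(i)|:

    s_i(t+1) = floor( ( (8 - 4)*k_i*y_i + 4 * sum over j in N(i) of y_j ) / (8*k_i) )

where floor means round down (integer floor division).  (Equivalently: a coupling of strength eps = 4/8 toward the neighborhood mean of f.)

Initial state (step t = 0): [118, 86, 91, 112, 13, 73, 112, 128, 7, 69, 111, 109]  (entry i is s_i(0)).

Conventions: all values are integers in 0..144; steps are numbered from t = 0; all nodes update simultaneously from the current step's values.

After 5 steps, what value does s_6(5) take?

Simulating step by step:
t=0: [118, 86, 91, 112, 13, 73, 112, 128, 7, 69, 111, 109]
t=1: [55, 79, 86, 72, 50, 100, 94, 48, 42, 97, 48, 78]
t=2: [110, 111, 105, 116, 93, 102, 97, 104, 92, 95, 98, 111]
t=3: [68, 70, 80, 66, 92, 75, 84, 75, 88, 90, 86, 70]
t=4: [127, 130, 119, 126, 108, 129, 119, 128, 114, 108, 111, 132]
t=5: [35, 31, 48, 37, 61, 31, 44, 34, 52, 62, 58, 29]

Answer: s_6(5) = 44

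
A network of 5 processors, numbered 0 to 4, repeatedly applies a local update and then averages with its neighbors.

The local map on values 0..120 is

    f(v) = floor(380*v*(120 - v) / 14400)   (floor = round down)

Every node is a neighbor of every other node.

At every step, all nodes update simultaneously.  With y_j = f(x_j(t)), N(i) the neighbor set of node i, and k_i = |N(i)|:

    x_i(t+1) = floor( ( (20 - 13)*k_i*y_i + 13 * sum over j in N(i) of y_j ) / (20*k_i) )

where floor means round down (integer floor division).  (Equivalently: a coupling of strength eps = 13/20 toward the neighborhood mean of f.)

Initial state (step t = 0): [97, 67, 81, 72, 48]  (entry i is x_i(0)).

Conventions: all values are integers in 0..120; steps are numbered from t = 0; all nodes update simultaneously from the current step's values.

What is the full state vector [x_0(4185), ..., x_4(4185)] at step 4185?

Answer: [83, 83, 83, 83, 83]
Key observation: The state at step 3, [83, 83, 83, 83, 83], reappears at step 5: the system is in a cycle of period 2 from step 3 on.  Therefore the state at step 4185 equals the state at step 3 + ((4185 - 3) mod 2) = 3, which is [83, 83, 83, 83, 83].

Derivation:
t=0: [97, 67, 81, 72, 48]
t=1: [78, 85, 83, 84, 84]
t=2: [81, 80, 80, 80, 80]
t=3: [83, 83, 83, 83, 83]
t=4: [81, 81, 81, 81, 81]
t=5: [83, 83, 83, 83, 83]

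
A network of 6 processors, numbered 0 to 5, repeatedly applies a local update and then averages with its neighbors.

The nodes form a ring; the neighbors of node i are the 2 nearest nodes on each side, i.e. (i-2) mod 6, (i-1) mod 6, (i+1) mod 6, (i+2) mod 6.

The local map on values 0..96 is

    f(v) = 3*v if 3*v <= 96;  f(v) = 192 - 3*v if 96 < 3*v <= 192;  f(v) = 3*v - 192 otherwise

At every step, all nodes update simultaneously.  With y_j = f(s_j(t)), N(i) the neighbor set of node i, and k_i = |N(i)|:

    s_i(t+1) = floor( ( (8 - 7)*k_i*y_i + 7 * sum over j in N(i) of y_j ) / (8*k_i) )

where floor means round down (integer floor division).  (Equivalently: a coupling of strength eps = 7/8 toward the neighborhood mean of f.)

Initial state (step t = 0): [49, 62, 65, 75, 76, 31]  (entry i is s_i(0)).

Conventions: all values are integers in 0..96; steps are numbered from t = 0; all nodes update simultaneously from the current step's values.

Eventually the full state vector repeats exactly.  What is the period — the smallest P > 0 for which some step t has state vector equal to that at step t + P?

Answer: 5
Key observation: The state at step 6, [87, 90, 88, 87, 90, 88], reappears at step 11 — and no state repeats earlier — so the cycle the system enters has period 5.

Derivation:
t=0: [49, 62, 65, 75, 76, 31]
t=1: [35, 38, 26, 34, 42, 37]
t=2: [77, 83, 79, 77, 81, 80]
t=3: [48, 44, 46, 48, 43, 46]
t=4: [56, 52, 54, 56, 52, 54]
t=5: [31, 28, 30, 31, 28, 30]
t=6: [87, 90, 88, 87, 90, 88]
t=7: [74, 71, 73, 74, 71, 73]
t=8: [24, 27, 25, 24, 27, 25]
t=9: [77, 74, 76, 77, 74, 76]
t=10: [33, 36, 34, 33, 36, 34]
t=11: [87, 90, 88, 87, 90, 88]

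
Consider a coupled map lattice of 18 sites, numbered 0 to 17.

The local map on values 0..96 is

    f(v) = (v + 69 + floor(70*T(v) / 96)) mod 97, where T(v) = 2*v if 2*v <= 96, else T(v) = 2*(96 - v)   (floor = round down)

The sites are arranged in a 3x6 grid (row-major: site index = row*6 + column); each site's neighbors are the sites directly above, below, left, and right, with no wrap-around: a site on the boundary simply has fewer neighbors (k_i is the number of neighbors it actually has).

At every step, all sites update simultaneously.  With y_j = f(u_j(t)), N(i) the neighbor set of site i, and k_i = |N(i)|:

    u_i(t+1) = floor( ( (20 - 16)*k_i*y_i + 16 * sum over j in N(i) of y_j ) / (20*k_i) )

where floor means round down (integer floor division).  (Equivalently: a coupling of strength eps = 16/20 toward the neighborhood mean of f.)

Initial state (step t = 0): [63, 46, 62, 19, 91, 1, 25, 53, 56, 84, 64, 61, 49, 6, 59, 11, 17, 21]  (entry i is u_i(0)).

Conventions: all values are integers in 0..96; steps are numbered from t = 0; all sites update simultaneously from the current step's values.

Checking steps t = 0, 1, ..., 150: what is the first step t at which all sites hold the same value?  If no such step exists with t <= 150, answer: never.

Answer: never
Key observation: The state at step 5 reappears at step 7 — the system is in a cycle of period 2 from step 5 on.  No step 0..7 is synchronized, and the cycle repeats forever, so no step up to 150 (or ever) has all sites equal.

Derivation:
t=0: [63, 46, 62, 19, 91, 1, 25, 53, 56, 84, 64, 61, 49, 6, 59, 11, 17, 21]  (not all equal)
t=1: [63, 84, 67, 63, 59, 75, 75, 74, 82, 71, 64, 63, 64, 85, 87, 64, 56, 43]  (not all equal)
t=2: [76, 79, 77, 81, 81, 82, 80, 75, 76, 80, 82, 79, 76, 76, 75, 79, 81, 83]  (not all equal)
t=3: [75, 76, 75, 74, 74, 74, 76, 76, 76, 75, 74, 73, 76, 77, 76, 75, 74, 74]  (not all equal)
t=4: [77, 77, 77, 77, 78, 78, 77, 76, 77, 77, 77, 78, 76, 76, 76, 77, 77, 78]  (not all equal)
t=5: [76, 76, 76, 76, 76, 76, 76, 76, 76, 76, 76, 76, 76, 77, 76, 76, 76, 76]  (not all equal)
t=6: [77, 77, 77, 77, 77, 77, 77, 76, 77, 77, 77, 77, 76, 76, 76, 77, 77, 77]  (not all equal)
t=7: [76, 76, 76, 76, 76, 76, 76, 76, 76, 76, 76, 76, 76, 77, 76, 76, 76, 76]  (not all equal)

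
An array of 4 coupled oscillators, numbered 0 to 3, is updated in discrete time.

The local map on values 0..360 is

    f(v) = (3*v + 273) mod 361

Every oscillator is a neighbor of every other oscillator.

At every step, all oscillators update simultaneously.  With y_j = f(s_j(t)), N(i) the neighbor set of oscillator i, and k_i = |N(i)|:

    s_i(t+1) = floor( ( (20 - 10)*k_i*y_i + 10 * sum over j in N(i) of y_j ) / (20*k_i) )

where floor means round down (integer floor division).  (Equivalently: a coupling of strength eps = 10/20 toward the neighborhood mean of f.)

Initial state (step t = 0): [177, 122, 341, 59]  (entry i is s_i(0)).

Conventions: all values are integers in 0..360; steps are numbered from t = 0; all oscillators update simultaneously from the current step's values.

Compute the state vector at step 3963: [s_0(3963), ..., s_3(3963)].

Answer: [129, 194, 173, 132]
Key observation: The state at step 23, [129, 194, 173, 132], reappears at step 27: the system is in a cycle of period 4 from step 23 on.  Therefore the state at step 3963 equals the state at step 23 + ((3963 - 23) mod 4) = 23, which is [129, 194, 173, 132].

Derivation:
t=0: [177, 122, 341, 59]
t=1: [137, 203, 181, 140]
t=2: [259, 204, 182, 262]
t=3: [263, 208, 186, 266]
t=4: [275, 220, 198, 278]
t=5: [70, 136, 114, 73]
t=6: [178, 244, 222, 181]
t=7: [141, 207, 185, 144]
t=8: [271, 216, 194, 274]
t=9: [58, 124, 102, 61]
t=10: [142, 208, 186, 145]
t=11: [274, 219, 197, 277]
t=12: [67, 133, 111, 70]
t=13: [169, 235, 213, 172]
t=14: [114, 180, 158, 117]
t=15: [190, 135, 113, 193]
t=16: [176, 242, 220, 179]
t=17: [135, 201, 179, 138]
t=18: [253, 198, 176, 256]
t=19: [245, 190, 168, 248]
t=20: [221, 166, 144, 224]
t=21: [209, 154, 253, 212]
t=22: [174, 119, 218, 177]
t=23: [129, 194, 173, 132]
t=24: [234, 179, 158, 237]
t=25: [189, 134, 113, 192]
t=26: [174, 239, 218, 177]
t=27: [129, 194, 173, 132]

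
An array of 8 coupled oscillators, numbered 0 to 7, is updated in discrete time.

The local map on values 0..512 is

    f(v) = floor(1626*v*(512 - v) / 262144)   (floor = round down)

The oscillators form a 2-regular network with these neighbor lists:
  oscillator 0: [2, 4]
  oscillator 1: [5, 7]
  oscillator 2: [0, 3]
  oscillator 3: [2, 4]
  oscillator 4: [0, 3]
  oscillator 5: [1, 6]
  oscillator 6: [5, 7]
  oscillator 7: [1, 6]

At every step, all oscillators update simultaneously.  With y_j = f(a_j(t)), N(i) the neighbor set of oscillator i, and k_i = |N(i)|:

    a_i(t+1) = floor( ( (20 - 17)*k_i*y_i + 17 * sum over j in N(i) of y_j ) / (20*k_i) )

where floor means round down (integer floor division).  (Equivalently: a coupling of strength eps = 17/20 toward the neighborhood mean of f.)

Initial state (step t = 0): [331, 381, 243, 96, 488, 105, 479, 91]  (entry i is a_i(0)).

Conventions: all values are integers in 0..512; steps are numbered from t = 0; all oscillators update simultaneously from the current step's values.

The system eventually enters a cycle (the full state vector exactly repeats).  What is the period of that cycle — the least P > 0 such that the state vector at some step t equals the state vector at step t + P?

Answer: 2
Key observation: The state at step 8, [405, 405, 405, 405, 405, 405, 405, 405], reappears at step 10 — and no state repeats earlier — so the cycle the system enters has period 2.

Derivation:
t=0: [331, 381, 243, 96, 488, 105, 479, 91]
t=1: [258, 259, 323, 239, 273, 212, 228, 208]
t=2: [393, 394, 400, 392, 404, 402, 394, 401]
t=3: [275, 276, 288, 276, 287, 285, 276, 286]
t=4: [400, 401, 403, 400, 403, 403, 401, 403]
t=5: [272, 272, 276, 272, 276, 275, 272, 275]
t=6: [404, 404, 404, 404, 404, 404, 404, 404]
t=7: [270, 270, 270, 270, 270, 270, 270, 270]
t=8: [405, 405, 405, 405, 405, 405, 405, 405]
t=9: [268, 268, 268, 268, 268, 268, 268, 268]
t=10: [405, 405, 405, 405, 405, 405, 405, 405]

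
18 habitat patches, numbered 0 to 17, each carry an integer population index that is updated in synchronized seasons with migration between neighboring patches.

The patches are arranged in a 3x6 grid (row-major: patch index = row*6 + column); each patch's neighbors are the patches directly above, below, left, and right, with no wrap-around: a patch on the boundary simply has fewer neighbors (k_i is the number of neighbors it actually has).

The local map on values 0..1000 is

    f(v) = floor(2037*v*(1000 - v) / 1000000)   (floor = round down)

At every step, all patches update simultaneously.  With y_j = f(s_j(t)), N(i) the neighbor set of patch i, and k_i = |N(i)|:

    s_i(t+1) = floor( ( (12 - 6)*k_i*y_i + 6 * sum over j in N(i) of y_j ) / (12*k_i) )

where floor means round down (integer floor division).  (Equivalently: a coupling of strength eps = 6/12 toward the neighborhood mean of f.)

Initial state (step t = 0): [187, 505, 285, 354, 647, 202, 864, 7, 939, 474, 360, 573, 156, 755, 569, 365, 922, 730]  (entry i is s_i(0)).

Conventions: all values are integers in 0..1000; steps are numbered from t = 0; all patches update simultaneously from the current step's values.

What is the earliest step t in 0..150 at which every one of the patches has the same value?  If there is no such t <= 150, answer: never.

Answer: 5
Key observation: Synchronization is absorbing here: once all patches are equal they stay equal, and step 5 is the first all-equal step.

Derivation:
t=0: [187, 505, 285, 354, 647, 202, 864, 7, 939, 474, 360, 573, 156, 755, 569, 365, 922, 730]  (not all equal)
t=1: [341, 377, 389, 463, 442, 404, 218, 162, 237, 443, 436, 448, 287, 318, 410, 428, 296, 361]  (not all equal)
t=2: [434, 441, 467, 501, 500, 496, 365, 342, 403, 485, 491, 494, 405, 417, 463, 485, 456, 466]  (not all equal)
t=3: [493, 495, 503, 508, 509, 509, 477, 473, 492, 506, 508, 508, 486, 489, 501, 507, 506, 506]  (not all equal)
t=4: [508, 508, 509, 509, 509, 509, 508, 507, 508, 509, 509, 509, 508, 508, 509, 509, 509, 509]  (not all equal)
t=5: [509, 509, 509, 509, 509, 509, 509, 509, 509, 509, 509, 509, 509, 509, 509, 509, 509, 509]  (all equal)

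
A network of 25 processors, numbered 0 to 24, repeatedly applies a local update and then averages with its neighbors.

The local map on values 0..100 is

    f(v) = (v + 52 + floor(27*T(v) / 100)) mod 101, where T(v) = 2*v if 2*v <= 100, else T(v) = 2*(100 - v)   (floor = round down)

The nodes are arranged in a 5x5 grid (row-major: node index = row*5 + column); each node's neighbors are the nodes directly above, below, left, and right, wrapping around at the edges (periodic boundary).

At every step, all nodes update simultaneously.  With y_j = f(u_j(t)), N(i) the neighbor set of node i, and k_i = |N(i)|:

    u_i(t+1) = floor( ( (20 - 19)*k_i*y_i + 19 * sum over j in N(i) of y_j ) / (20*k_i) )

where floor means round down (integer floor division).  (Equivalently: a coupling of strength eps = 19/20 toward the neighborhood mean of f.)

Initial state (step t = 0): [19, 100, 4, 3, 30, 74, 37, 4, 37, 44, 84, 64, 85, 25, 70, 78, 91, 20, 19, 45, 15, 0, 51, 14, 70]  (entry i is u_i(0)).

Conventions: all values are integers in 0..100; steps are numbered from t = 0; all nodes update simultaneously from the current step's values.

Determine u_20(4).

Answer: u_20(4) = 43

Derivation:
t=0: [19, 100, 4, 3, 30, 74, 37, 4, 37, 44, 84, 64, 85, 25, 70, 78, 91, 20, 19, 45, 15, 0, 51, 14, 70]
t=1: [66, 49, 48, 58, 50, 37, 43, 30, 53, 43, 37, 34, 64, 44, 42, 45, 51, 51, 66, 47, 53, 50, 64, 51, 65]
t=2: [23, 26, 46, 27, 29, 18, 32, 29, 40, 19, 11, 20, 36, 27, 16, 21, 20, 32, 24, 25, 29, 29, 27, 33, 27]
t=3: [90, 53, 89, 35, 88, 60, 82, 14, 86, 66, 79, 41, 64, 47, 82, 84, 66, 63, 48, 85, 90, 91, 32, 87, 71]
t=4: [38, 43, 27, 42, 31, 40, 37, 42, 34, 40, 33, 36, 35, 35, 36, 41, 34, 23, 35, 36, 43, 28, 40, 17, 44]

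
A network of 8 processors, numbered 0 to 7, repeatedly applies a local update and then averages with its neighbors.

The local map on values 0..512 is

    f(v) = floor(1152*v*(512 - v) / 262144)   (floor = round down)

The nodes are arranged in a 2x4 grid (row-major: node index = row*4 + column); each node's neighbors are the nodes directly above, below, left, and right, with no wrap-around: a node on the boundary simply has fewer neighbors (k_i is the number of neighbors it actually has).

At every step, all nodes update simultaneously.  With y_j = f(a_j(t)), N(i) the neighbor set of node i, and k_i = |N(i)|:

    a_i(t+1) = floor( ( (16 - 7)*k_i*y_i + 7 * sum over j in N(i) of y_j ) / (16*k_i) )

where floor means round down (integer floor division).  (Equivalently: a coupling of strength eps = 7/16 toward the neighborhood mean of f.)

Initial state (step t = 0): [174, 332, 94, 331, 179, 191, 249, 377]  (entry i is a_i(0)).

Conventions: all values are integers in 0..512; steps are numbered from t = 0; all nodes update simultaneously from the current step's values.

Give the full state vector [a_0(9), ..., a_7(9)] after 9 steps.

Simulating step by step:
t=0: [174, 332, 94, 331, 179, 191, 249, 377]
t=1: [259, 249, 215, 234, 262, 269, 258, 245]
t=2: [287, 285, 282, 284, 287, 287, 285, 286]
t=3: [283, 283, 284, 284, 283, 283, 284, 284]
t=4: [284, 284, 284, 284, 284, 284, 284, 284]
t=5: [284, 284, 284, 284, 284, 284, 284, 284]
t=6: [284, 284, 284, 284, 284, 284, 284, 284]
t=7: [284, 284, 284, 284, 284, 284, 284, 284]
t=8: [284, 284, 284, 284, 284, 284, 284, 284]
t=9: [284, 284, 284, 284, 284, 284, 284, 284]

Answer: [284, 284, 284, 284, 284, 284, 284, 284]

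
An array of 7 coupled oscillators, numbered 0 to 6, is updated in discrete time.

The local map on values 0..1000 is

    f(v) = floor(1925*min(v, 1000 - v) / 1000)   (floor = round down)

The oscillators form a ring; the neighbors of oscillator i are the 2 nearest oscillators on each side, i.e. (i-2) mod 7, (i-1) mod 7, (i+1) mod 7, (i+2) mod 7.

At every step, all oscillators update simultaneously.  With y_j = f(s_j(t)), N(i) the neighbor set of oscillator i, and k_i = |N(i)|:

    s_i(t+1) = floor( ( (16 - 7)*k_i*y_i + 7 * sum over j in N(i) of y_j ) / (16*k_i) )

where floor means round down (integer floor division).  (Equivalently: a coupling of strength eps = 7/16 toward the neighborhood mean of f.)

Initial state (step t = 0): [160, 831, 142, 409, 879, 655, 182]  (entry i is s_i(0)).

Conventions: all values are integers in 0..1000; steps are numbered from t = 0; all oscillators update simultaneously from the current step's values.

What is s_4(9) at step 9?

Simulating step by step:
t=0: [160, 831, 142, 409, 879, 655, 182]
t=1: [349, 370, 334, 606, 357, 556, 364]
t=2: [695, 703, 670, 743, 709, 788, 713]
t=3: [567, 569, 599, 515, 543, 469, 543]
t=4: [838, 839, 813, 894, 875, 892, 871]
t=5: [297, 296, 318, 236, 246, 226, 256]
t=6: [551, 552, 570, 483, 484, 462, 500]
t=7: [873, 876, 857, 906, 918, 903, 928]
t=8: [228, 225, 244, 194, 173, 183, 167]
t=9: [418, 418, 436, 383, 353, 358, 350]

Answer: s_4(9) = 353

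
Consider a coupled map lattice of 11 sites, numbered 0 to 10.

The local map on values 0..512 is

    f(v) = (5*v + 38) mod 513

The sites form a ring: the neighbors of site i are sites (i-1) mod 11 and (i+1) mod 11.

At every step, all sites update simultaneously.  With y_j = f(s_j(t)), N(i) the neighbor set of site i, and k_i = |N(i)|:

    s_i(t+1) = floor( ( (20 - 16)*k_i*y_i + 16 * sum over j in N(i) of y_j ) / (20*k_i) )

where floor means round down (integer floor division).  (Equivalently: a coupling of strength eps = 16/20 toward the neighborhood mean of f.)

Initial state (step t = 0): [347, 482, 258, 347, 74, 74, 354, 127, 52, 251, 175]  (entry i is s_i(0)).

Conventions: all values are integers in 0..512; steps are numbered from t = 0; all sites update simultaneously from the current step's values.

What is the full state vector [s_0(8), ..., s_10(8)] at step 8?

Answer: [247, 171, 284, 280, 243, 293, 126, 332, 134, 322, 110]

Derivation:
t=0: [347, 482, 258, 347, 74, 74, 354, 127, 52, 251, 175]
t=1: [365, 293, 312, 330, 338, 352, 281, 258, 230, 332, 280]
t=2: [420, 248, 262, 129, 201, 294, 307, 292, 216, 261, 275]
t=3: [272, 213, 233, 169, 264, 116, 388, 144, 334, 255, 238]
t=4: [186, 235, 214, 277, 256, 329, 227, 292, 246, 205, 304]
t=5: [173, 252, 250, 229, 274, 204, 275, 250, 252, 111, 200]
t=6: [191, 315, 224, 289, 152, 314, 195, 316, 191, 129, 190]
t=7: [315, 259, 238, 258, 267, 327, 159, 407, 195, 416, 355]
t=8: [247, 171, 284, 280, 243, 293, 126, 332, 134, 322, 110]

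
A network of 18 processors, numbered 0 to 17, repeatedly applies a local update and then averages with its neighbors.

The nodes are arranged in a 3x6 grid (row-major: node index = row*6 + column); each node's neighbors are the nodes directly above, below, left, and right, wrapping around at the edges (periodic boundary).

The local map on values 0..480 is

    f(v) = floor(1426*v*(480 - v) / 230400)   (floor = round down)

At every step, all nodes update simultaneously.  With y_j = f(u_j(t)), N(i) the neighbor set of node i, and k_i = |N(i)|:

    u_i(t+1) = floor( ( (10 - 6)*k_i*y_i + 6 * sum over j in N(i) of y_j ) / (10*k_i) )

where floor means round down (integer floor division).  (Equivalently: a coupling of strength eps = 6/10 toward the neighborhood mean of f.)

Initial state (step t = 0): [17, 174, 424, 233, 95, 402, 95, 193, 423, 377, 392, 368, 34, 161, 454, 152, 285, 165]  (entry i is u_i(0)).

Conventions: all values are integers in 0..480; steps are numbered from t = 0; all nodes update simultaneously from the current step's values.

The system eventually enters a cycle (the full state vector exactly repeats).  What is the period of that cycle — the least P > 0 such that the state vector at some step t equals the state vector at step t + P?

Answer: 2
Key observation: The state at step 24, [327, 327, 327, 327, 327, 327, 327, 327, 327, 327, 327, 327, 327, 327, 327, 327, 327, 327], reappears at step 26 — and no state repeats earlier — so the cycle the system enters has period 2.

Derivation:
t=0: [17, 174, 424, 233, 95, 402, 95, 193, 423, 377, 392, 368, 34, 161, 454, 152, 285, 165]
t=1: [145, 259, 194, 280, 256, 205, 201, 289, 179, 249, 244, 245, 174, 252, 167, 275, 297, 261]
t=2: [326, 342, 340, 348, 349, 343, 337, 344, 337, 349, 352, 353, 334, 344, 336, 343, 346, 346]
t=3: [301, 294, 293, 285, 283, 289, 295, 292, 293, 285, 280, 283, 297, 292, 295, 288, 284, 287]
t=4: [336, 337, 339, 342, 344, 341, 337, 338, 339, 342, 344, 342, 337, 338, 338, 341, 343, 341]
t=5: [297, 297, 295, 292, 290, 293, 297, 297, 295, 292, 290, 292, 297, 297, 295, 292, 290, 293]
t=6: [336, 336, 337, 339, 340, 338, 336, 336, 337, 339, 340, 338, 336, 336, 337, 339, 340, 338]
t=7: [298, 298, 297, 295, 294, 296, 298, 298, 297, 295, 294, 296, 298, 298, 297, 295, 294, 296]
t=8: [335, 335, 336, 337, 337, 336, 335, 335, 336, 337, 337, 336, 335, 335, 336, 337, 337, 336]
t=9: [299, 299, 299, 298, 298, 299, 299, 299, 299, 298, 298, 299, 299, 299, 299, 298, 298, 299]
t=10: [334, 334, 334, 334, 334, 334, 334, 334, 334, 334, 334, 334, 334, 334, 334, 334, 334, 334]
t=11: [301, 301, 301, 301, 301, 301, 301, 301, 301, 301, 301, 301, 301, 301, 301, 301, 301, 301]
t=12: [333, 333, 333, 333, 333, 333, 333, 333, 333, 333, 333, 333, 333, 333, 333, 333, 333, 333]
t=13: [302, 302, 302, 302, 302, 302, 302, 302, 302, 302, 302, 302, 302, 302, 302, 302, 302, 302]
t=14: [332, 332, 332, 332, 332, 332, 332, 332, 332, 332, 332, 332, 332, 332, 332, 332, 332, 332]
t=15: [304, 304, 304, 304, 304, 304, 304, 304, 304, 304, 304, 304, 304, 304, 304, 304, 304, 304]
t=16: [331, 331, 331, 331, 331, 331, 331, 331, 331, 331, 331, 331, 331, 331, 331, 331, 331, 331]
t=17: [305, 305, 305, 305, 305, 305, 305, 305, 305, 305, 305, 305, 305, 305, 305, 305, 305, 305]
t=18: [330, 330, 330, 330, 330, 330, 330, 330, 330, 330, 330, 330, 330, 330, 330, 330, 330, 330]
t=19: [306, 306, 306, 306, 306, 306, 306, 306, 306, 306, 306, 306, 306, 306, 306, 306, 306, 306]
t=20: [329, 329, 329, 329, 329, 329, 329, 329, 329, 329, 329, 329, 329, 329, 329, 329, 329, 329]
t=21: [307, 307, 307, 307, 307, 307, 307, 307, 307, 307, 307, 307, 307, 307, 307, 307, 307, 307]
t=22: [328, 328, 328, 328, 328, 328, 328, 328, 328, 328, 328, 328, 328, 328, 328, 328, 328, 328]
t=23: [308, 308, 308, 308, 308, 308, 308, 308, 308, 308, 308, 308, 308, 308, 308, 308, 308, 308]
t=24: [327, 327, 327, 327, 327, 327, 327, 327, 327, 327, 327, 327, 327, 327, 327, 327, 327, 327]
t=25: [309, 309, 309, 309, 309, 309, 309, 309, 309, 309, 309, 309, 309, 309, 309, 309, 309, 309]
t=26: [327, 327, 327, 327, 327, 327, 327, 327, 327, 327, 327, 327, 327, 327, 327, 327, 327, 327]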